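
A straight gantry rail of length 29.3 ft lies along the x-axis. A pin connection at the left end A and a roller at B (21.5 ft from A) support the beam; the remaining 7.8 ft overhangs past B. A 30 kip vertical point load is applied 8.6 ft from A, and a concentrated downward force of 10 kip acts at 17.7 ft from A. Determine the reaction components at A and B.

A_x = 0, A_y = 19.77 kip, B_y = 20.23 kip

ΣM about A: B_y·21.5 − 30·8.6 − 10·17.7 = 0 → B_y = 435/21.5 = 20.2326 ≈ 20.23 kip.
ΣF_y = 0: A_y + 20.2326 − 30 − 10 = 0 → A_y = 19.77 kip.
ΣF_x = 0: no horizontal applied forces, so A_x = 0.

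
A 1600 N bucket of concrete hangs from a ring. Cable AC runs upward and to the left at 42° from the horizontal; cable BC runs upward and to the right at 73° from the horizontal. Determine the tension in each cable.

T_AC = 516.2 N, T_BC = 1312 N

ΣF_x = 0: −T_AC·cos42° + T_BC·cos73° = 0 → T_BC = 2.54178·T_AC.
ΣF_y = 0: T_AC·sin42° + T_BC·sin73° = 1600.
Substitute: T_AC·(0.669131 + 2.54178·0.956305) = 1600 → T_AC = 516.154 ≈ 516.2 N.
Then T_BC = 2.54178 × 516.154 = 1312 N.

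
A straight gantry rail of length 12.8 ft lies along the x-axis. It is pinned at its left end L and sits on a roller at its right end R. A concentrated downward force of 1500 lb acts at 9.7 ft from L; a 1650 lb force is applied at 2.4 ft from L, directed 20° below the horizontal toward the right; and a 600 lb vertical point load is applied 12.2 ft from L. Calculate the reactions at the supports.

Taking moments about L: R_y·12.8 − 1500·9.7 − 1650·sin20°·2.4 − 600·12.2 = 0 → R_y = 23224.4/12.8 = 1814.41 ≈ 1814 lb.
ΣF_y = 0: L_y + 1814.41 − 1500 − 1650·sin20° − 600 = 0 → L_y = 849.9 lb.
ΣF_x = 0: L_x + 1650·cos20° = 0 → L_x = -1550 lb.

L_x = -1550 lb, L_y = 849.9 lb, R_y = 1814 lb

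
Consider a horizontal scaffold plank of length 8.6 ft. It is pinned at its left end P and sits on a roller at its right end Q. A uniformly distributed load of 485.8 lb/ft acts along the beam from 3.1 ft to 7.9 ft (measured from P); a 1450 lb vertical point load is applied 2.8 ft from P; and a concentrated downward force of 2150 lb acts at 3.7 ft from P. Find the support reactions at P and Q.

P_x = 0, P_y = 3043 lb, Q_y = 2888 lb

Resultant of the distributed load: 485.8 × 4.8 = 2331.84 lb at 5.5 ft from P.
Moments about P: Q_y·8.6 − (485.8·4.8)·5.5 − 1450·2.8 − 2150·3.7 = 0 → Q_y = 24840.12/8.6 = 2888.39 ≈ 2888 lb.
ΣF_y = 0: P_y + 2888.39 − 485.8·4.8 − 1450 − 2150 = 0 → P_y = 3043 lb.
ΣF_x = 0: no horizontal applied forces, so P_x = 0.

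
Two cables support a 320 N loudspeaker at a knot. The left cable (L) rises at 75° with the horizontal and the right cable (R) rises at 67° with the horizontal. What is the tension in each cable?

ΣF_x = 0: −T_L·cos75° + T_R·cos67° = 0 → T_R = 0.662397·T_L.
ΣF_y = 0: T_L·sin75° + T_R·sin67° = 320.
Substitute: T_L·(0.965926 + 0.662397·0.920505) = 320 → T_L = 203.089 ≈ 203.1 N.
Then T_R = 0.662397 × 203.089 = 134.5 N.

T_L = 203.1 N, T_R = 134.5 N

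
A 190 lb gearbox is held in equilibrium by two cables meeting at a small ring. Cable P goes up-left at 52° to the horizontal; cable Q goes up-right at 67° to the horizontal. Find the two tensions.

T_P = 84.88 lb, T_Q = 133.7 lb

ΣF_x = 0: −T_P·cos52° + T_Q·cos67° = 0 → T_Q = 1.57567·T_P.
ΣF_y = 0: T_P·sin52° + T_Q·sin67° = 190.
Substitute: T_P·(0.788011 + 1.57567·0.920505) = 190 → T_P = 84.8812 ≈ 84.88 lb.
Then T_Q = 1.57567 × 84.8812 = 133.7 lb.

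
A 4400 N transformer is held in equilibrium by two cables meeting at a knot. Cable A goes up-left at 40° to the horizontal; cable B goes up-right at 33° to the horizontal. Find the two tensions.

T_A = 3859 N, T_B = 3525 N

ΣF_x = 0: −T_A·cos40° + T_B·cos33° = 0 → T_B = 0.913403·T_A.
ΣF_y = 0: T_A·sin40° + T_B·sin33° = 4400.
Substitute: T_A·(0.642788 + 0.913403·0.544639) = 4400 → T_A = 3858.76 ≈ 3859 N.
Then T_B = 0.913403 × 3858.76 = 3525 N.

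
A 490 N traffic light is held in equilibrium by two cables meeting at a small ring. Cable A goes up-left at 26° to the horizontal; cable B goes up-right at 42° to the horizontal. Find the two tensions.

ΣF_x = 0: −T_A·cos26° + T_B·cos42° = 0 → T_B = 1.20945·T_A.
ΣF_y = 0: T_A·sin26° + T_B·sin42° = 490.
Substitute: T_A·(0.438371 + 1.20945·0.669131) = 490 → T_A = 392.738 ≈ 392.7 N.
Then T_B = 1.20945 × 392.738 = 475.0 N.

T_A = 392.7 N, T_B = 475.0 N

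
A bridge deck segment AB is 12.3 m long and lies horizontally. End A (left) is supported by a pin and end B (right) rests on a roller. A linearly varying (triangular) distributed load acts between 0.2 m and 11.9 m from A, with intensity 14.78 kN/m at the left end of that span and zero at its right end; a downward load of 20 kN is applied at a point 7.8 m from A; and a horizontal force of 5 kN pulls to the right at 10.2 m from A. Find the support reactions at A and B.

Resultant of the triangular load: ½ × 14.78 × 11.7 = 86.463 kN, acting at 4.1 m from A (one-third of the span from the peak).
Taking moments about A: B_y·12.3 − (½·14.78·11.7)·4.1 − 20·7.8 = 0 → B_y = 510.4983/12.3 = 41.5039 ≈ 41.50 kN.
ΣF_y = 0: A_y + 41.5039 − ½·14.78·11.7 − 20 = 0 → A_y = 64.96 kN.
ΣF_x = 0: A_x + 5 = 0 → A_x = -5.000 kN.

A_x = -5.000 kN, A_y = 64.96 kN, B_y = 41.50 kN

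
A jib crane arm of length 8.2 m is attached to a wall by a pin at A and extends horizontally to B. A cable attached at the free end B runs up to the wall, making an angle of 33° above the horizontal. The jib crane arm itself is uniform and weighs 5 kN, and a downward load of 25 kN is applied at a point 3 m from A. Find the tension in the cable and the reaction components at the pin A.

ΣM about A: T·sin33°·8.2 − 5·4.1 − 25·3 = 0 → T = 95.5/(8.2·0.544639) = 21.3836 ≈ 21.38 kN.
ΣF_x = 0: A_x − T·cos33° = 0 → A_x = 21.3836 × 0.838671 = 17.93 kN.
ΣF_y = 0: A_y + T·sin33° − 5 − 25 = 0 → A_y = 30 − 21.3836 × 0.544639 = 18.35 kN.

T = 21.38 kN, A_x = 17.93 kN, A_y = 18.35 kN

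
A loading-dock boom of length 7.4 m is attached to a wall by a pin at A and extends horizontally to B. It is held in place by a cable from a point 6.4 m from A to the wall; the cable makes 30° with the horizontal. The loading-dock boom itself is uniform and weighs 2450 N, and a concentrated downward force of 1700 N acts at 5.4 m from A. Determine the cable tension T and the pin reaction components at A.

ΣM about A: T·sin30°·6.4 − 2450·3.7 − 1700·5.4 = 0 → T = 18245/(6.4·0.5) = 5701.56 ≈ 5702 N.
ΣF_x = 0: A_x − T·cos30° = 0 → A_x = 5701.56 × 0.866025 = 4938 N.
ΣF_y = 0: A_y + T·sin30° − 2450 − 1700 = 0 → A_y = 4150 − 5701.56 × 0.5 = 1299 N.

T = 5702 N, A_x = 4938 N, A_y = 1299 N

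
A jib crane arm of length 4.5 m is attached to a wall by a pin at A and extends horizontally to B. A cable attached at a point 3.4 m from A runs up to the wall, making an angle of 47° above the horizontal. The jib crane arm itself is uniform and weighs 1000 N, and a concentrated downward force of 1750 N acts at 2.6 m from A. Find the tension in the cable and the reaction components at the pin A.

ΣM about A: T·sin47°·3.4 − 1000·2.25 − 1750·2.6 = 0 → T = 6800/(3.4·0.731354) = 2734.65 ≈ 2735 N.
ΣF_x = 0: A_x − T·cos47° = 0 → A_x = 2734.65 × 0.681998 = 1865 N.
ΣF_y = 0: A_y + T·sin47° − 1000 − 1750 = 0 → A_y = 2750 − 2734.65 × 0.731354 = 750.0 N.

T = 2735 N, A_x = 1865 N, A_y = 750.0 N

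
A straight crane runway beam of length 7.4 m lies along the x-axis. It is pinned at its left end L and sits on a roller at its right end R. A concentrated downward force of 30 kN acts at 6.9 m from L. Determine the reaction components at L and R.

ΣM about L: R_y·7.4 − 30·6.9 = 0 → R_y = 207/7.4 = 27.973 ≈ 27.97 kN.
ΣF_y = 0: L_y + 27.973 − 30 = 0 → L_y = 2.027 kN.
ΣF_x = 0: no horizontal applied forces, so L_x = 0.

L_x = 0, L_y = 2.027 kN, R_y = 27.97 kN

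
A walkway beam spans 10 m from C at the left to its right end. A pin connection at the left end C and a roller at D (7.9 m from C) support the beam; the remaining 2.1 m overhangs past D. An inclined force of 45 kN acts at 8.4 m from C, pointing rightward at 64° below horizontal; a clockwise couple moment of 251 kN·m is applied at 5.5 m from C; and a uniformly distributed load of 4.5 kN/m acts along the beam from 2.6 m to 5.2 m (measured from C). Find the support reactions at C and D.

Resultant of the distributed load: 4.5 × 2.6 = 11.7 kN at 3.9 m from C.
ΣM about C: D_y·7.9 − 45·sin64°·8.4 − 251 − (4.5·2.6)·3.9 = 0 → D_y = 636.374/7.9 = 80.5537 ≈ 80.55 kN.
ΣF_y = 0: C_y + 80.5537 − 45·sin64° − 4.5·2.6 = 0 → C_y = -28.41 kN.
ΣF_x = 0: C_x + 45·cos64° = 0 → C_x = -19.73 kN.

C_x = -19.73 kN, C_y = -28.41 kN, D_y = 80.55 kN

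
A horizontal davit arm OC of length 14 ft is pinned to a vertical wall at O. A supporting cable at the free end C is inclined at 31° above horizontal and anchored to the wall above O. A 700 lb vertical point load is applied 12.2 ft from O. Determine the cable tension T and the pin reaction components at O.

ΣM about O: T·sin31°·14 − 700·12.2 = 0 → T = 8540/(14·0.515038) = 1184.38 ≈ 1184 lb.
ΣF_x = 0: O_x − T·cos31° = 0 → O_x = 1184.38 × 0.857167 = 1015 lb.
ΣF_y = 0: O_y + T·sin31° − 700 = 0 → O_y = 700 − 1184.38 × 0.515038 = 90.00 lb.

T = 1184 lb, O_x = 1015 lb, O_y = 90.00 lb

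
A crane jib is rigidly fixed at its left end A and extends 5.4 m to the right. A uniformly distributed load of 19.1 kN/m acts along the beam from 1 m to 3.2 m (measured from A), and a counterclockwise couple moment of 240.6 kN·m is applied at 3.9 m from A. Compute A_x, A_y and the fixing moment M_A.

Resultant of the distributed load: 19.1 × 2.2 = 42.02 kN at 2.1 m from A.
ΣF_x = 0: A_x = 0.
ΣF_y = 0: A_y − 19.1·2.2 = 0 → A_y = 42.02 kN.
ΣM about A: M_A − (19.1·2.2)·2.1 + 240.6 = 0 → M_A = -152.4 kN·m.

A_x = 0, A_y = 42.02 kN, M_A = -152.4 kN·m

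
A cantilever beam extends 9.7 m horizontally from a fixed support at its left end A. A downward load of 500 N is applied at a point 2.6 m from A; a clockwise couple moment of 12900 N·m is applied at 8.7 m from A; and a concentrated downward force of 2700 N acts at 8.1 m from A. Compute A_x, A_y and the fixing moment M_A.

A_x = 0, A_y = 3200 N, M_A = 36070 N·m

ΣF_x = 0: A_x = 0.
ΣF_y = 0: A_y − 500 − 2700 = 0 → A_y = 3200 N.
ΣM about A: M_A − 500·2.6 − 12900 − 2700·8.1 = 0 → M_A = 36070 N·m.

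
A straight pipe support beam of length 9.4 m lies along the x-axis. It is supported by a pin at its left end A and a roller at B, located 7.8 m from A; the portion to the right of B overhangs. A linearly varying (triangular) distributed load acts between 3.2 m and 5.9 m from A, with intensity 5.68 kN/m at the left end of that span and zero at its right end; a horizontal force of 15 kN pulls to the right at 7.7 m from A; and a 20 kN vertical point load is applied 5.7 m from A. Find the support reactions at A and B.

A_x = -15.00 kN, A_y = 9.022 kN, B_y = 18.65 kN

Resultant of the triangular load: ½ × 5.68 × 2.7 = 7.668 kN, acting at 4.1 m from A (one-third of the span from the peak).
Moments about A: B_y·7.8 − (½·5.68·2.7)·4.1 − 20·5.7 = 0 → B_y = 145.4388/7.8 = 18.646 ≈ 18.65 kN.
ΣF_y = 0: A_y + 18.646 − ½·5.68·2.7 − 20 = 0 → A_y = 9.022 kN.
ΣF_x = 0: A_x + 15 = 0 → A_x = -15.00 kN.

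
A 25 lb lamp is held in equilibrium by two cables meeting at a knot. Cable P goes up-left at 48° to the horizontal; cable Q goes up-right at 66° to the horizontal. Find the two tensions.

T_P = 11.13 lb, T_Q = 18.31 lb

ΣF_x = 0: −T_P·cos48° + T_Q·cos66° = 0 → T_Q = 1.64512·T_P.
ΣF_y = 0: T_P·sin48° + T_Q·sin66° = 25.
Substitute: T_P·(0.743145 + 1.64512·0.913545) = 25 → T_P = 11.1307 ≈ 11.13 lb.
Then T_Q = 1.64512 × 11.1307 = 18.31 lb.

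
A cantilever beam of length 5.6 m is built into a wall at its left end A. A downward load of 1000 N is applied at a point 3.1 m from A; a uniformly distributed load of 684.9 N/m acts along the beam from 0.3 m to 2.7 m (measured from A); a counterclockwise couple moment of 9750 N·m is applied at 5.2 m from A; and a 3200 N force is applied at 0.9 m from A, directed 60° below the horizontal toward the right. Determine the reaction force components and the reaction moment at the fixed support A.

A_x = -1600 N, A_y = 5415 N, M_A = -1690 N·m

Resultant of the distributed load: 684.9 × 2.4 = 1643.76 N at 1.5 m from A.
ΣF_x = 0: A_x + 3200·cos60° = 0 → A_x = -1600 N.
ΣF_y = 0: A_y − 1000 − 684.9·2.4 − 3200·sin60° = 0 → A_y = 5415 N.
ΣM about A: M_A − 1000·3.1 − (684.9·2.4)·1.5 + 9750 − 3200·sin60°·0.9 = 0 → M_A = -1690 N·m.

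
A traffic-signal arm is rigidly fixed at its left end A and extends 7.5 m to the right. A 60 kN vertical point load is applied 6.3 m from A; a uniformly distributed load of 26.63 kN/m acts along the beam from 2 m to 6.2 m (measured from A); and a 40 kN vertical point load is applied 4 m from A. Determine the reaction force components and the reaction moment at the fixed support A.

Resultant of the distributed load: 26.63 × 4.2 = 111.846 kN at 4.1 m from A.
ΣF_x = 0: A_x = 0.
ΣF_y = 0: A_y − 60 − 26.63·4.2 − 40 = 0 → A_y = 211.8 kN.
ΣM about A: M_A − 60·6.3 − (26.63·4.2)·4.1 − 40·4 = 0 → M_A = 996.6 kN·m.

A_x = 0, A_y = 211.8 kN, M_A = 996.6 kN·m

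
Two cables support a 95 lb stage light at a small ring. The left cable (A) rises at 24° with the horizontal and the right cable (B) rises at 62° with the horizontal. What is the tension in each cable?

ΣF_x = 0: −T_A·cos24° + T_B·cos62° = 0 → T_B = 1.9459·T_A.
ΣF_y = 0: T_A·sin24° + T_B·sin62° = 95.
Substitute: T_A·(0.406737 + 1.9459·0.882948) = 95 → T_A = 44.7087 ≈ 44.71 lb.
Then T_B = 1.9459 × 44.7087 = 87.00 lb.

T_A = 44.71 lb, T_B = 87.00 lb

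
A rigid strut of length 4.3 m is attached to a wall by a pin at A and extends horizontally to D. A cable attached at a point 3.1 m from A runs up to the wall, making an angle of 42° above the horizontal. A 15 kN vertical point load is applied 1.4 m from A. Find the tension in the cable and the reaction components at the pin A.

T = 10.12 kN, A_x = 7.524 kN, A_y = 8.226 kN

ΣM about A: T·sin42°·3.1 − 15·1.4 = 0 → T = 21/(3.1·0.669131) = 10.1239 ≈ 10.12 kN.
ΣF_x = 0: A_x − T·cos42° = 0 → A_x = 10.1239 × 0.743145 = 7.524 kN.
ΣF_y = 0: A_y + T·sin42° − 15 = 0 → A_y = 15 − 10.1239 × 0.669131 = 8.226 kN.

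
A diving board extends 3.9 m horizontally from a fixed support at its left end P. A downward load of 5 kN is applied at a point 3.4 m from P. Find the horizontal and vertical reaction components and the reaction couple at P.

ΣF_x = 0: P_x = 0.
ΣF_y = 0: P_y − 5 = 0 → P_y = 5.000 kN.
ΣM about P: M_P − 5·3.4 = 0 → M_P = 17.00 kN·m.

P_x = 0, P_y = 5.000 kN, M_P = 17.00 kN·m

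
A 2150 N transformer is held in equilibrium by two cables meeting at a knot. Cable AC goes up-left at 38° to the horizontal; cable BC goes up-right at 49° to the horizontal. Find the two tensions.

T_AC = 1412 N, T_BC = 1697 N

ΣF_x = 0: −T_AC·cos38° + T_BC·cos49° = 0 → T_BC = 1.20113·T_AC.
ΣF_y = 0: T_AC·sin38° + T_BC·sin49° = 2150.
Substitute: T_AC·(0.615661 + 1.20113·0.75471) = 2150 → T_AC = 1412.46 ≈ 1412 N.
Then T_BC = 1.20113 × 1412.46 = 1697 N.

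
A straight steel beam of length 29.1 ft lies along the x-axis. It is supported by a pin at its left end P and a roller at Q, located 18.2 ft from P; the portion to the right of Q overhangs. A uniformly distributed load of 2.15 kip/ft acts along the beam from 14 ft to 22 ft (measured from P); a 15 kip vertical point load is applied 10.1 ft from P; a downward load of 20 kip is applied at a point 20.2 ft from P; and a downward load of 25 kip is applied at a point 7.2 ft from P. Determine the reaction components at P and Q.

P_x = 0, P_y = 19.78 kip, Q_y = 57.42 kip

Resultant of the distributed load: 2.15 × 8 = 17.2 kip at 18 ft from P.
ΣM about P: Q_y·18.2 − (2.15·8)·18 − 15·10.1 − 20·20.2 − 25·7.2 = 0 → Q_y = 1045.1/18.2 = 57.4231 ≈ 57.42 kip.
ΣF_y = 0: P_y + 57.4231 − 2.15·8 − 15 − 20 − 25 = 0 → P_y = 19.78 kip.
ΣF_x = 0: no horizontal applied forces, so P_x = 0.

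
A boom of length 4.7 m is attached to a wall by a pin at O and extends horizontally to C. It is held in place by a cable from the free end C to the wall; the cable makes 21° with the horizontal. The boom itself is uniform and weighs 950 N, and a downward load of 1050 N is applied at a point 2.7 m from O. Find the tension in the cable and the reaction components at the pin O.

T = 3009 N, O_x = 2809 N, O_y = 921.8 N

ΣM about O: T·sin21°·4.7 − 950·2.35 − 1050·2.7 = 0 → T = 5067.5/(4.7·0.358368) = 3008.62 ≈ 3009 N.
ΣF_x = 0: O_x − T·cos21° = 0 → O_x = 3008.62 × 0.93358 = 2809 N.
ΣF_y = 0: O_y + T·sin21° − 950 − 1050 = 0 → O_y = 2000 − 3008.62 × 0.358368 = 921.8 N.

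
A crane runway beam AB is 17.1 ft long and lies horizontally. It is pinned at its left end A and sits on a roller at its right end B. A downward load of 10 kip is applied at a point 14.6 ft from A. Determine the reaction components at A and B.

A_x = 0, A_y = 1.462 kip, B_y = 8.538 kip

Moments about A: B_y·17.1 − 10·14.6 = 0 → B_y = 146/17.1 = 8.53801 ≈ 8.538 kip.
ΣF_y = 0: A_y + 8.53801 − 10 = 0 → A_y = 1.462 kip.
ΣF_x = 0: no horizontal applied forces, so A_x = 0.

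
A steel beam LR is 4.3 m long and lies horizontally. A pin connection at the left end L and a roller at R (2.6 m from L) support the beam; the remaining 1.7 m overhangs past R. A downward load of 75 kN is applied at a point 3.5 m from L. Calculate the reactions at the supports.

L_x = 0, L_y = -25.96 kN, R_y = 101.0 kN

ΣM about L: R_y·2.6 − 75·3.5 = 0 → R_y = 262.5/2.6 = 100.962 ≈ 101.0 kN.
ΣF_y = 0: L_y + 100.962 − 75 = 0 → L_y = -25.96 kN.
ΣF_x = 0: no horizontal applied forces, so L_x = 0.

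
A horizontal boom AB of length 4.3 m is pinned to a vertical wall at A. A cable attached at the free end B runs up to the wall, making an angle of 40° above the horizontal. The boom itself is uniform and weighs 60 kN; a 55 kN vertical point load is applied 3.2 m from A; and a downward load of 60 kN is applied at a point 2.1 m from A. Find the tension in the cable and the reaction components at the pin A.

T = 155.9 kN, A_x = 119.5 kN, A_y = 74.77 kN

ΣM about A: T·sin40°·4.3 − 60·2.15 − 55·3.2 − 60·2.1 = 0 → T = 431/(4.3·0.642788) = 155.934 ≈ 155.9 kN.
ΣF_x = 0: A_x − T·cos40° = 0 → A_x = 155.934 × 0.766044 = 119.5 kN.
ΣF_y = 0: A_y + T·sin40° − 60 − 55 − 60 = 0 → A_y = 175 − 155.934 × 0.642788 = 74.77 kN.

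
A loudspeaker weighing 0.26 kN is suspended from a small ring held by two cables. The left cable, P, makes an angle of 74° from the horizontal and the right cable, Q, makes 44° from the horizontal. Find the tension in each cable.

T_P = 0.2118 kN, T_Q = 0.08117 kN

ΣF_x = 0: −T_P·cos74° + T_Q·cos44° = 0 → T_Q = 0.383181·T_P.
ΣF_y = 0: T_P·sin74° + T_Q·sin44° = 0.26.
Substitute: T_P·(0.961262 + 0.383181·0.694658) = 0.26 → T_P = 0.211823 ≈ 0.2118 kN.
Then T_Q = 0.383181 × 0.211823 = 0.08117 kN.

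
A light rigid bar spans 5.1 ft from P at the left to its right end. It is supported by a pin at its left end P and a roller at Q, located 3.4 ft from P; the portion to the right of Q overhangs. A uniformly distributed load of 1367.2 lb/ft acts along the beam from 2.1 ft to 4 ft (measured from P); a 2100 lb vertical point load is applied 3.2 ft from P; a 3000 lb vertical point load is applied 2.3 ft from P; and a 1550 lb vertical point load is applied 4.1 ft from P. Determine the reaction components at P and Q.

Resultant of the distributed load: 1367.2 × 1.9 = 2597.68 lb at 3.05 ft from P.
Moments about P: Q_y·3.4 − (1367.2·1.9)·3.05 − 2100·3.2 − 3000·2.3 − 1550·4.1 = 0 → Q_y = 27897.924/3.4 = 8205.27 ≈ 8205 lb.
ΣF_y = 0: P_y + 8205.27 − 1367.2·1.9 − 2100 − 3000 − 1550 = 0 → P_y = 1042 lb.
ΣF_x = 0: no horizontal applied forces, so P_x = 0.

P_x = 0, P_y = 1042 lb, Q_y = 8205 lb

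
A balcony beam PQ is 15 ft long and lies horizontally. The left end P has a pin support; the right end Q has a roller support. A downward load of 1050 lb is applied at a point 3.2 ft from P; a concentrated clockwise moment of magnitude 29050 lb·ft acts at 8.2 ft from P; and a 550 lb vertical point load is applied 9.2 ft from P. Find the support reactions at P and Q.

Moments about P: Q_y·15 − 1050·3.2 − 29050 − 550·9.2 = 0 → Q_y = 37470/15 = 2498 lb.
ΣF_y = 0: P_y + 2498 − 1050 − 550 = 0 → P_y = -898.0 lb.
ΣF_x = 0: no horizontal applied forces, so P_x = 0.

P_x = 0, P_y = -898.0 lb, Q_y = 2498 lb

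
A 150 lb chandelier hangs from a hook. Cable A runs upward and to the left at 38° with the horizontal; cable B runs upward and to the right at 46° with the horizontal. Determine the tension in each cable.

T_A = 104.8 lb, T_B = 118.9 lb

ΣF_x = 0: −T_A·cos38° + T_B·cos46° = 0 → T_B = 1.13439·T_A.
ΣF_y = 0: T_A·sin38° + T_B·sin46° = 150.
Substitute: T_A·(0.615661 + 1.13439·0.71934) = 150 → T_A = 104.773 ≈ 104.8 lb.
Then T_B = 1.13439 × 104.773 = 118.9 lb.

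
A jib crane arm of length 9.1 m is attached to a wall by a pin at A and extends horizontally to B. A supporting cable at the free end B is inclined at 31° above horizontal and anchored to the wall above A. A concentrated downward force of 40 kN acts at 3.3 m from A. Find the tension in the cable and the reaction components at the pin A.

T = 28.16 kN, A_x = 24.14 kN, A_y = 25.49 kN

ΣM about A: T·sin31°·9.1 − 40·3.3 = 0 → T = 132/(9.1·0.515038) = 28.1639 ≈ 28.16 kN.
ΣF_x = 0: A_x − T·cos31° = 0 → A_x = 28.1639 × 0.857167 = 24.14 kN.
ΣF_y = 0: A_y + T·sin31° − 40 = 0 → A_y = 40 − 28.1639 × 0.515038 = 25.49 kN.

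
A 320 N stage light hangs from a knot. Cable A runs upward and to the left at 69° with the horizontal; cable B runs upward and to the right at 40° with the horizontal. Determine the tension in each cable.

T_A = 259.3 N, T_B = 121.3 N

ΣF_x = 0: −T_A·cos69° + T_B·cos40° = 0 → T_B = 0.467816·T_A.
ΣF_y = 0: T_A·sin69° + T_B·sin40° = 320.
Substitute: T_A·(0.93358 + 0.467816·0.642788) = 320 → T_A = 259.259 ≈ 259.3 N.
Then T_B = 0.467816 × 259.259 = 121.3 N.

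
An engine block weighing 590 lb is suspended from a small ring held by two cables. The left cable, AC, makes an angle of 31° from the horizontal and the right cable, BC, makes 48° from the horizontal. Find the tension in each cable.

T_AC = 402.2 lb, T_BC = 515.2 lb

ΣF_x = 0: −T_AC·cos31° + T_BC·cos48° = 0 → T_BC = 1.28102·T_AC.
ΣF_y = 0: T_AC·sin31° + T_BC·sin48° = 590.
Substitute: T_AC·(0.515038 + 1.28102·0.743145) = 590 → T_AC = 402.175 ≈ 402.2 lb.
Then T_BC = 1.28102 × 402.175 = 515.2 lb.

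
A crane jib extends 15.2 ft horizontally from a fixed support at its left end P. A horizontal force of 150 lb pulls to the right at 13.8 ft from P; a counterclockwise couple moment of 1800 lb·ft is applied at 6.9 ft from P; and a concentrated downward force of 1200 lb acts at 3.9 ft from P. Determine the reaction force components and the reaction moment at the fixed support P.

P_x = -150.0 lb, P_y = 1200 lb, M_P = 2880 lb·ft

ΣF_x = 0: P_x + 150 = 0 → P_x = -150.0 lb.
ΣF_y = 0: P_y − 1200 = 0 → P_y = 1200 lb.
ΣM about P: M_P + 1800 − 1200·3.9 = 0 → M_P = 2880 lb·ft.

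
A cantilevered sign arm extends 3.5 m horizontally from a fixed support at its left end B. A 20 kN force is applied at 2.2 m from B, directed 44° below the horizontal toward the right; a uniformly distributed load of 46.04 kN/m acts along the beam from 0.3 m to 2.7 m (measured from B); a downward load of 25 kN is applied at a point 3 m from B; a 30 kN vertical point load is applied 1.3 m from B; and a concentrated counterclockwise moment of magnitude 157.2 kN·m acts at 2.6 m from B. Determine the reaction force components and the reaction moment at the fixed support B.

Resultant of the distributed load: 46.04 × 2.4 = 110.496 kN at 1.5 m from B.
ΣF_x = 0: B_x + 20·cos44° = 0 → B_x = -14.39 kN.
ΣF_y = 0: B_y − 20·sin44° − 46.04·2.4 − 25 − 30 = 0 → B_y = 179.4 kN.
ΣM about B: M_B − 20·sin44°·2.2 − (46.04·2.4)·1.5 − 25·3 − 30·1.3 + 157.2 = 0 → M_B = 153.1 kN·m.

B_x = -14.39 kN, B_y = 179.4 kN, M_B = 153.1 kN·m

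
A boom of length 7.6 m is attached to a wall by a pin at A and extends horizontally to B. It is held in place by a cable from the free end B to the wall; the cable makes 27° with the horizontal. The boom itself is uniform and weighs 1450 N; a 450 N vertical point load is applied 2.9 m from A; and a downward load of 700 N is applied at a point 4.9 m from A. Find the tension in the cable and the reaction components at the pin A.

T = 2969 N, A_x = 2646 N, A_y = 1252 N

ΣM about A: T·sin27°·7.6 − 1450·3.8 − 450·2.9 − 700·4.9 = 0 → T = 10245/(7.6·0.45399) = 2969.29 ≈ 2969 N.
ΣF_x = 0: A_x − T·cos27° = 0 → A_x = 2969.29 × 0.891007 = 2646 N.
ΣF_y = 0: A_y + T·sin27° − 1450 − 450 − 700 = 0 → A_y = 2600 − 2969.29 × 0.45399 = 1252 N.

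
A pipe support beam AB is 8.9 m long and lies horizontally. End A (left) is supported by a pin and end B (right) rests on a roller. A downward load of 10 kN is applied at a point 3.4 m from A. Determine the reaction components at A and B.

A_x = 0, A_y = 6.180 kN, B_y = 3.820 kN

Moments about A: B_y·8.9 − 10·3.4 = 0 → B_y = 34/8.9 = 3.82022 ≈ 3.820 kN.
ΣF_y = 0: A_y + 3.82022 − 10 = 0 → A_y = 6.180 kN.
ΣF_x = 0: no horizontal applied forces, so A_x = 0.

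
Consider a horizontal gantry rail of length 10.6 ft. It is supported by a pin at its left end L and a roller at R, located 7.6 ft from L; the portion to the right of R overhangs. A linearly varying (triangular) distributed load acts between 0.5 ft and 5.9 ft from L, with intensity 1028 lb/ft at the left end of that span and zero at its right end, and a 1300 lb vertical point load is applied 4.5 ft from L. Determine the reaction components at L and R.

L_x = 0, L_y = 2466 lb, R_y = 1610 lb

Resultant of the triangular load: ½ × 1028 × 5.4 = 2775.6 lb, acting at 2.3 ft from L (one-third of the span from the peak).
Moments about L: R_y·7.6 − (½·1028·5.4)·2.3 − 1300·4.5 = 0 → R_y = 12233.88/7.6 = 1609.72 ≈ 1610 lb.
ΣF_y = 0: L_y + 1609.72 − ½·1028·5.4 − 1300 = 0 → L_y = 2466 lb.
ΣF_x = 0: no horizontal applied forces, so L_x = 0.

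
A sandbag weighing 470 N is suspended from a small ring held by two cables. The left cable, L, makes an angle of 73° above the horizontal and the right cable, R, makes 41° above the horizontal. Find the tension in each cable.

T_L = 388.3 N, T_R = 150.4 N

ΣF_x = 0: −T_L·cos73° + T_R·cos41° = 0 → T_R = 0.387396·T_L.
ΣF_y = 0: T_L·sin73° + T_R·sin41° = 470.
Substitute: T_L·(0.956305 + 0.387396·0.656059) = 470 → T_L = 388.282 ≈ 388.3 N.
Then T_R = 0.387396 × 388.282 = 150.4 N.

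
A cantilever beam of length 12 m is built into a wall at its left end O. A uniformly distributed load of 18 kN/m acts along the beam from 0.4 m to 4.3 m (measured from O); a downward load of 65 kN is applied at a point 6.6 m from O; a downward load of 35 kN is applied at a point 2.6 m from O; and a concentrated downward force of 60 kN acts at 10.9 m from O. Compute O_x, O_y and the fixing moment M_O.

Resultant of the distributed load: 18 × 3.9 = 70.2 kN at 2.35 m from O.
ΣF_x = 0: O_x = 0.
ΣF_y = 0: O_y − 18·3.9 − 65 − 35 − 60 = 0 → O_y = 230.2 kN.
ΣM about O: M_O − (18·3.9)·2.35 − 65·6.6 − 35·2.6 − 60·10.9 = 0 → M_O = 1339 kN·m.

O_x = 0, O_y = 230.2 kN, M_O = 1339 kN·m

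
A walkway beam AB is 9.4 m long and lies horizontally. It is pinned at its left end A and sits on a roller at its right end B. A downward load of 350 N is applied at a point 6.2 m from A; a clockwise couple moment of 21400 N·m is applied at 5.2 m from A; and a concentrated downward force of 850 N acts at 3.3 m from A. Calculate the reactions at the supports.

Taking moments about A: B_y·9.4 − 350·6.2 − 21400 − 850·3.3 = 0 → B_y = 26375/9.4 = 2805.85 ≈ 2806 N.
ΣF_y = 0: A_y + 2805.85 − 350 − 850 = 0 → A_y = -1606 N.
ΣF_x = 0: no horizontal applied forces, so A_x = 0.

A_x = 0, A_y = -1606 N, B_y = 2806 N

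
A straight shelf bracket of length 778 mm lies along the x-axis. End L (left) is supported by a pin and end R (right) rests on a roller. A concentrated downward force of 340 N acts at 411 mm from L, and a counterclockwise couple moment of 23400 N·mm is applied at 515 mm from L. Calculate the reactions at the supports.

L_x = 0, L_y = 190.5 N, R_y = 149.5 N

ΣM about L: R_y·778 − 340·411 + 23400 = 0 → R_y = 116340/778 = 149.537 ≈ 149.5 N.
ΣF_y = 0: L_y + 149.537 − 340 = 0 → L_y = 190.5 N.
ΣF_x = 0: no horizontal applied forces, so L_x = 0.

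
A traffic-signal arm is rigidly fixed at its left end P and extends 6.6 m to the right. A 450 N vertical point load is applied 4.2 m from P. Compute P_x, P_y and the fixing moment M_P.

P_x = 0, P_y = 450.0 N, M_P = 1890 N·m

ΣF_x = 0: P_x = 0.
ΣF_y = 0: P_y − 450 = 0 → P_y = 450.0 N.
ΣM about P: M_P − 450·4.2 = 0 → M_P = 1890 N·m.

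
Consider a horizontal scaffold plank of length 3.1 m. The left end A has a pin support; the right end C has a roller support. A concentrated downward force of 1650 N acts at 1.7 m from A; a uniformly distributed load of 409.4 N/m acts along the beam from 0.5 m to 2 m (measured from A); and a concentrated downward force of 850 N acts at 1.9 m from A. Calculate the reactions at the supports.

A_x = 0, A_y = 1441 N, C_y = 1673 N

Resultant of the distributed load: 409.4 × 1.5 = 614.1 N at 1.25 m from A.
ΣM about A: C_y·3.1 − 1650·1.7 − (409.4·1.5)·1.25 − 850·1.9 = 0 → C_y = 5187.625/3.1 = 1673.43 ≈ 1673 N.
ΣF_y = 0: A_y + 1673.43 − 1650 − 409.4·1.5 − 850 = 0 → A_y = 1441 N.
ΣF_x = 0: no horizontal applied forces, so A_x = 0.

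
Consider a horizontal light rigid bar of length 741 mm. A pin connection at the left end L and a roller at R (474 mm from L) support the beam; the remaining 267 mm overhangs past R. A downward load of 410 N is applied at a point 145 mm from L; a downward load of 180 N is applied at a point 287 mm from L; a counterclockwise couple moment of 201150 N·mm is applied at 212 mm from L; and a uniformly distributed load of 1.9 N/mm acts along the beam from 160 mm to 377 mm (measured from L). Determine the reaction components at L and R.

L_x = 0, L_y = 958.7 N, R_y = 43.59 N

Resultant of the distributed load: 1.9 × 217 = 412.3 N at 268.5 mm from L.
Taking moments about L: R_y·474 − 410·145 − 180·287 + 201150 − (1.9·217)·268.5 = 0 → R_y = 20662.55/474 = 43.5919 ≈ 43.59 N.
ΣF_y = 0: L_y + 43.5919 − 410 − 180 − 1.9·217 = 0 → L_y = 958.7 N.
ΣF_x = 0: no horizontal applied forces, so L_x = 0.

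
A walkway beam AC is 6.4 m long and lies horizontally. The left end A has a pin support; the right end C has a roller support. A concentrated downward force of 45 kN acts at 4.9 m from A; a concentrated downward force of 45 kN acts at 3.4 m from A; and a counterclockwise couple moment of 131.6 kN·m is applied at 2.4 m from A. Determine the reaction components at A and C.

Moments about A: C_y·6.4 − 45·4.9 − 45·3.4 + 131.6 = 0 → C_y = 241.9/6.4 = 37.7969 ≈ 37.80 kN.
ΣF_y = 0: A_y + 37.7969 − 45 − 45 = 0 → A_y = 52.20 kN.
ΣF_x = 0: no horizontal applied forces, so A_x = 0.

A_x = 0, A_y = 52.20 kN, C_y = 37.80 kN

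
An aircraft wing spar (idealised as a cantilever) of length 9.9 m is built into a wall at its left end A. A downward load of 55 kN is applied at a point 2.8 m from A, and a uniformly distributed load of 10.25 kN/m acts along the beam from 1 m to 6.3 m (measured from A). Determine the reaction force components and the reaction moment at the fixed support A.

A_x = 0, A_y = 109.3 kN, M_A = 352.3 kN·m

Resultant of the distributed load: 10.25 × 5.3 = 54.325 kN at 3.65 m from A.
ΣF_x = 0: A_x = 0.
ΣF_y = 0: A_y − 55 − 10.25·5.3 = 0 → A_y = 109.3 kN.
ΣM about A: M_A − 55·2.8 − (10.25·5.3)·3.65 = 0 → M_A = 352.3 kN·m.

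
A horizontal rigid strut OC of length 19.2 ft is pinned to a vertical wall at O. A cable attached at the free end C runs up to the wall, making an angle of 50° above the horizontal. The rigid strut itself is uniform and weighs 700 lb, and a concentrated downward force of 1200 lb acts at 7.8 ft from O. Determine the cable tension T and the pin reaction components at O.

ΣM about O: T·sin50°·19.2 − 700·9.6 − 1200·7.8 = 0 → T = 16080/(19.2·0.766044) = 1093.28 ≈ 1093 lb.
ΣF_x = 0: O_x − T·cos50° = 0 → O_x = 1093.28 × 0.642788 = 702.7 lb.
ΣF_y = 0: O_y + T·sin50° − 700 − 1200 = 0 → O_y = 1900 − 1093.28 × 0.766044 = 1062 lb.

T = 1093 lb, O_x = 702.7 lb, O_y = 1062 lb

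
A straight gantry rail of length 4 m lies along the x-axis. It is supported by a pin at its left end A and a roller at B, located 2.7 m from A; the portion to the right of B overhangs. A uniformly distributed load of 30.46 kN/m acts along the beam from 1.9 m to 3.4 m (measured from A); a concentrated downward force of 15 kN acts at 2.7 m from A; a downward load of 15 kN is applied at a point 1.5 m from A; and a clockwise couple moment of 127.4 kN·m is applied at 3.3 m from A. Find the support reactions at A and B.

A_x = 0, A_y = -39.67 kN, B_y = 115.4 kN

Resultant of the distributed load: 30.46 × 1.5 = 45.69 kN at 2.65 m from A.
Moments about A: B_y·2.7 − (30.46·1.5)·2.65 − 15·2.7 − 15·1.5 − 127.4 = 0 → B_y = 311.4785/2.7 = 115.362 ≈ 115.4 kN.
ΣF_y = 0: A_y + 115.362 − 30.46·1.5 − 15 − 15 = 0 → A_y = -39.67 kN.
ΣF_x = 0: no horizontal applied forces, so A_x = 0.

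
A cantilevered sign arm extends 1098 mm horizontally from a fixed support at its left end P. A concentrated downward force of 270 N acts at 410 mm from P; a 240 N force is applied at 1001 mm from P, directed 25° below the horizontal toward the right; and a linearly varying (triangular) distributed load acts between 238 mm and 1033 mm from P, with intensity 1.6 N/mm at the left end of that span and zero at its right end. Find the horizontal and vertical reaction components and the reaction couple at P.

P_x = -217.5 N, P_y = 1007 N, M_P = 532100 N·mm

Resultant of the triangular load: ½ × 1.6 × 795 = 636 N, acting at 503 mm from P (one-third of the span from the peak).
ΣF_x = 0: P_x + 240·cos25° = 0 → P_x = -217.5 N.
ΣF_y = 0: P_y − 270 − 240·sin25° − ½·1.6·795 = 0 → P_y = 1007 N.
ΣM about P: M_P − 270·410 − 240·sin25°·1001 − (½·1.6·795)·503 = 0 → M_P = 532100 N·mm.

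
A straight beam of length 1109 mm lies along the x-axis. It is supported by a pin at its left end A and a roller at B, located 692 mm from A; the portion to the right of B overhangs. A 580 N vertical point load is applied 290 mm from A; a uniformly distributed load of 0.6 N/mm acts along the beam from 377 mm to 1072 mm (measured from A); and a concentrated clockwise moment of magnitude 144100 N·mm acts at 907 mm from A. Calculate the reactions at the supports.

A_x = 0, A_y = 109.1 N, B_y = 887.9 N

Resultant of the distributed load: 0.6 × 695 = 417 N at 724.5 mm from A.
Moments about A: B_y·692 − 580·290 − (0.6·695)·724.5 − 144100 = 0 → B_y = 614416.5/692 = 887.885 ≈ 887.9 N.
ΣF_y = 0: A_y + 887.885 − 580 − 0.6·695 = 0 → A_y = 109.1 N.
ΣF_x = 0: no horizontal applied forces, so A_x = 0.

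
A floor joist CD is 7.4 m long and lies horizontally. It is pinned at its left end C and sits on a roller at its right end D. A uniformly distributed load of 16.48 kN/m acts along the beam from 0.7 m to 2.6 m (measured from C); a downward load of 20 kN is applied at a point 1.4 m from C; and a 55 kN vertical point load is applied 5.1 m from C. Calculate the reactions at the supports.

C_x = 0, C_y = 57.64 kN, D_y = 48.67 kN

Resultant of the distributed load: 16.48 × 1.9 = 31.312 kN at 1.65 m from C.
Taking moments about C: D_y·7.4 − (16.48·1.9)·1.65 − 20·1.4 − 55·5.1 = 0 → D_y = 360.1648/7.4 = 48.6709 ≈ 48.67 kN.
ΣF_y = 0: C_y + 48.6709 − 16.48·1.9 − 20 − 55 = 0 → C_y = 57.64 kN.
ΣF_x = 0: no horizontal applied forces, so C_x = 0.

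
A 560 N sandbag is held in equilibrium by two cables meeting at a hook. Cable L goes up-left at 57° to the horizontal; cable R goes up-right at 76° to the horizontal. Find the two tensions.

T_L = 185.2 N, T_R = 417.0 N

ΣF_x = 0: −T_L·cos57° + T_R·cos76° = 0 → T_R = 2.2513·T_L.
ΣF_y = 0: T_L·sin57° + T_R·sin76° = 560.
Substitute: T_L·(0.838671 + 2.2513·0.970296) = 560 → T_L = 185.24 ≈ 185.2 N.
Then T_R = 2.2513 × 185.24 = 417.0 N.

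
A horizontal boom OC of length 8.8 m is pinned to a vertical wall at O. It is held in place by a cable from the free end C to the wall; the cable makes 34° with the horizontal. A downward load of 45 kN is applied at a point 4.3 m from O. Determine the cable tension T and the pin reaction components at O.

T = 39.32 kN, O_x = 32.60 kN, O_y = 23.01 kN

ΣM about O: T·sin34°·8.8 − 45·4.3 = 0 → T = 193.5/(8.8·0.559193) = 39.3221 ≈ 39.32 kN.
ΣF_x = 0: O_x − T·cos34° = 0 → O_x = 39.3221 × 0.829038 = 32.60 kN.
ΣF_y = 0: O_y + T·sin34° − 45 = 0 → O_y = 45 − 39.3221 × 0.559193 = 23.01 kN.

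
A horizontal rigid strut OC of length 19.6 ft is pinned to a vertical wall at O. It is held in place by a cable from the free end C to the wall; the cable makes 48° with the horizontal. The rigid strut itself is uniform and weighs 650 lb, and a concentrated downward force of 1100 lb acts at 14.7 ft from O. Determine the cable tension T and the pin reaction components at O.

T = 1547 lb, O_x = 1035 lb, O_y = 600.0 lb

ΣM about O: T·sin48°·19.6 − 650·9.8 − 1100·14.7 = 0 → T = 22540/(19.6·0.743145) = 1547.48 ≈ 1547 lb.
ΣF_x = 0: O_x − T·cos48° = 0 → O_x = 1547.48 × 0.669131 = 1035 lb.
ΣF_y = 0: O_y + T·sin48° − 650 − 1100 = 0 → O_y = 1750 − 1547.48 × 0.743145 = 600.0 lb.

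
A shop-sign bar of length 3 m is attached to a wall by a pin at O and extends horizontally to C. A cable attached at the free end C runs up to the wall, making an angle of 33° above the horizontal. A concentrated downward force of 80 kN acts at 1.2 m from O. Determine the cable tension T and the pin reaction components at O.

ΣM about O: T·sin33°·3 − 80·1.2 = 0 → T = 96/(3·0.544639) = 58.7545 ≈ 58.75 kN.
ΣF_x = 0: O_x − T·cos33° = 0 → O_x = 58.7545 × 0.838671 = 49.28 kN.
ΣF_y = 0: O_y + T·sin33° − 80 = 0 → O_y = 80 − 58.7545 × 0.544639 = 48.00 kN.

T = 58.75 kN, O_x = 49.28 kN, O_y = 48.00 kN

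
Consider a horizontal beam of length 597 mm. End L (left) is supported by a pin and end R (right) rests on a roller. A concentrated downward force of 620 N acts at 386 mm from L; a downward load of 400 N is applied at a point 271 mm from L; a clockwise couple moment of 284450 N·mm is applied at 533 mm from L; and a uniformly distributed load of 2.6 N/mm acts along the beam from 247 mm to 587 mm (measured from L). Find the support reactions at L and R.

L_x = 0, L_y = 227.6 N, R_y = 1676 N

Resultant of the distributed load: 2.6 × 340 = 884 N at 417 mm from L.
Moments about L: R_y·597 − 620·386 − 400·271 − 284450 − (2.6·340)·417 = 0 → R_y = 1000798/597 = 1676.38 ≈ 1676 N.
ΣF_y = 0: L_y + 1676.38 − 620 − 400 − 2.6·340 = 0 → L_y = 227.6 N.
ΣF_x = 0: no horizontal applied forces, so L_x = 0.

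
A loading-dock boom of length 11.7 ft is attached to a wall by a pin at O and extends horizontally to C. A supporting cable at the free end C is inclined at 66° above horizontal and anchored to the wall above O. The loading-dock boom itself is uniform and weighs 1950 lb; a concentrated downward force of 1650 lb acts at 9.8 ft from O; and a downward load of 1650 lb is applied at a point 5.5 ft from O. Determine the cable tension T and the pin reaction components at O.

ΣM about O: T·sin66°·11.7 − 1950·5.85 − 1650·9.8 − 1650·5.5 = 0 → T = 36652.5/(11.7·0.913545) = 3429.16 ≈ 3429 lb.
ΣF_x = 0: O_x − T·cos66° = 0 → O_x = 3429.16 × 0.406737 = 1395 lb.
ΣF_y = 0: O_y + T·sin66° − 1950 − 1650 − 1650 = 0 → O_y = 5250 − 3429.16 × 0.913545 = 2117 lb.

T = 3429 lb, O_x = 1395 lb, O_y = 2117 lb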